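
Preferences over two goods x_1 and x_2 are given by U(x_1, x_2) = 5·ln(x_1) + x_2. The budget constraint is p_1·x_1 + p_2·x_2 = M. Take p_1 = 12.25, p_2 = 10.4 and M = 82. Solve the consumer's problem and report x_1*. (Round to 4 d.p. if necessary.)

Set MRS = p_1/p_2: (5/x_1)/1 = p_1/p_2.
So x_1*(p_1,p_2) = 5·p_2/p_1, independent of income; and x_2* = (M − 5·p_2)/p_2.
At the given prices: x_1* = 5·10.4/12.25 = 4.2449.

x_1* = 4.2449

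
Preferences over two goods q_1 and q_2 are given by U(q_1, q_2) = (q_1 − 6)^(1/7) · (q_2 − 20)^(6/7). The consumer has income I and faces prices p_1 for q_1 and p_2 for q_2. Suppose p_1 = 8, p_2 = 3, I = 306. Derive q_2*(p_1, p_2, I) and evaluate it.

q_2* = 76.5714

Let q_1' = q_1−6, q_2' = q_2−20. MRS = (1/6)·q_2'/q_1' = p_1/p_2.
Substituting into the budget: q_1* = 6 + 1/7·(I − 6·p_1 − 20·p_2)/p_1, and q_2* = 20 + 6/7·(…)/p_2.
Discretionary income = 306 − 6·8 − 20·3 = 198; q_2* = 20 + 6/7·198/3 = 76.5714.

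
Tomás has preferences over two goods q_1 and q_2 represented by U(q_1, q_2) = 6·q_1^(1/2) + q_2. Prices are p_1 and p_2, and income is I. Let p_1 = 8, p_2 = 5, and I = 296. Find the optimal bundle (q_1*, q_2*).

q_1* = 3.5156, q_2* = 53.575

MU_q_1 = 3/√q_1, MU_q_2 = 1. Tangency: 3/√q_1 = p_1/p_2.
Solve: √q_1 = 3·p_2/p_1, so q_1*(p_1,p_2) = (3·p_2/p_1)², and q_2* = (I − p_1·q_1*)/p_2.
Plugging in: q_1* = (3·5/8)² = 3.5156, q_2* = 53.575.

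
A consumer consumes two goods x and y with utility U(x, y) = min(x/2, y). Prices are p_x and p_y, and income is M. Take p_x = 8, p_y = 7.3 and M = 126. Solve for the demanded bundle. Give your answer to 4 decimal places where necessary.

Leontief preferences: the optimum is at the kink where x/2 = y/1, i.e. y = (1/2)·x.
Budget: p_x·x + p_y·(1/2)·x = M, so (2·p_x + p_y)·x = 2·M.
Demand: x*(p_x,p_y,M) = 2·M/(2·p_x + p_y), y* = M/(2·p_x + p_y).
Here 2·8 + 7.3 = 23.3, giving x* = 10.8155 and y* = 5.4077.

x* = 10.8155, y* = 5.4077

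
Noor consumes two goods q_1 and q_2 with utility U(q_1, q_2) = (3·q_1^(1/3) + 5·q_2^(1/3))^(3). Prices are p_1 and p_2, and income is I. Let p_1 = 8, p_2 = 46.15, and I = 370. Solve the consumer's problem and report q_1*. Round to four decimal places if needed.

q_1* = 24.3955

Numerically q_2/q_1 = 0.155293, so q_1* = 370/(8 + 46.15·0.155293) = 24.3955.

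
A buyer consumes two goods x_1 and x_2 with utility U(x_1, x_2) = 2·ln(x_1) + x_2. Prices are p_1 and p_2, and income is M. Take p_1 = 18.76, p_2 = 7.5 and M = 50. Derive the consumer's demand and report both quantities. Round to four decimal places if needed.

x_1* = 0.7996, x_2* = 4.6667

Set MRS = p_1/p_2: (2/x_1)/1 = p_1/p_2.
So x_1*(p_1,p_2) = 2·p_2/p_1, independent of income; and x_2* = (M − 2·p_2)/p_2.
At the given prices: x_1* = 2·7.5/18.76 = 0.7996, and x_2* = 4.6667.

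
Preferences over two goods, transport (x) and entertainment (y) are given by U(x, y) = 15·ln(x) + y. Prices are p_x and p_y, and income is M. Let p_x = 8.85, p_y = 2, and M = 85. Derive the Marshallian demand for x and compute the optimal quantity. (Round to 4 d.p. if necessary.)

Set MRS = p_x/p_y: (15/x)/1 = p_x/p_y.
So x*(p_x,p_y) = 15·p_y/p_x, independent of income; and y* = (M − 15·p_y)/p_y.
At the given prices: x* = 15·2/8.85 = 3.3898.

x* = 3.3898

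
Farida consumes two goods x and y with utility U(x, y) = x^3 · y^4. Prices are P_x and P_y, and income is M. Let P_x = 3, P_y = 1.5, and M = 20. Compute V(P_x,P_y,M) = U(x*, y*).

MU_x/MU_y = (3·y)/(4·x); tangency sets this equal to P_x/P_y.
So 3·P_y·y = 4·P_x·x; combined with the budget, a share 3/7 of income goes to x.
Demand: x*(P_x,P_y,M) = 3/7·M/P_x and y* = 4/7·M/P_y.
At P_x=3, P_y=1.5, M=20: x* = 3/7·20/3 = 2.8571, y* = 7.619.
Utility at the optimum: U(2.8571, 7.619) = 78595.6697.

V = 78595.6697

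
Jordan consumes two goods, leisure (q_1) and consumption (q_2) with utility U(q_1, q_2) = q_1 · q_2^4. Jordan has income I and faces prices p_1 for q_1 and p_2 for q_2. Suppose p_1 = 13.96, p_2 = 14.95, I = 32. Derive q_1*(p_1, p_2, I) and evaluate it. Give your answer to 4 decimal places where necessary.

q_1* = 0.4585

The MRS is (1/4)·q_2/q_1. Set MRS = p_1/p_2.
So p_2·q_2 = 4·p_1·q_1; combined with the budget, a share 0.2 of income goes to q_1.
Demand: q_1*(p_1,p_2,I) = 0.2·I/p_1 and q_2* = 0.8·I/p_2.
At p_1=13.96, p_2=14.95, I=32: q_1* = 0.2·32/13.96 = 0.4585.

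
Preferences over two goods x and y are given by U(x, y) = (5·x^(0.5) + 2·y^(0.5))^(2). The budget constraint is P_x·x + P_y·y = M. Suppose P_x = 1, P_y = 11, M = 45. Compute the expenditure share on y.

share on y = 0.0143

Numerically y/x = 0.001322, so x* = 45/(1 + 11·0.001322) = 44.3548 and y* = 0.001322·44.3548 = 0.0587.
Expenditure on y: 11·0.0587 = 0.6452; share = 0.0143.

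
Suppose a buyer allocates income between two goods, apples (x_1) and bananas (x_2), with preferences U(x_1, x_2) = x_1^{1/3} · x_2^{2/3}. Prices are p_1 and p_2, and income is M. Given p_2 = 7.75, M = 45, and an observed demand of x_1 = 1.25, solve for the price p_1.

MU_x_1/MU_x_2 = (1/3·x_2)/(2/3·x_1); tangency sets this equal to p_1/p_2.
So 1/3·p_2·x_2 = 2/3·p_1·x_1; combined with the budget, a share 1/3 of income goes to x_1.
Demand: x_1*(p_1,p_2,M) = 1/3·M/p_1 and x_2* = 2/3·M/p_2.
Set x_1* = 1.25 in the demand function and solve for p_1: p_1 = 12.

p_1 = 12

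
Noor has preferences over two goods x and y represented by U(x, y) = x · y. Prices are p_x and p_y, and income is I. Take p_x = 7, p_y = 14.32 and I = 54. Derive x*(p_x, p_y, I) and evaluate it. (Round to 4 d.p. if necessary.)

Tangency: MRS = y/x = p_x/p_y.
Rearranging, p_y·y = p_x·x. Substituting into the budget gives p_x·x·(1 + 1) = I.
Demand: x*(p_x,p_y,I) = 0.5·I/p_x and y* = 0.5·I/p_y.
At p_x=7, p_y=14.32, I=54: x* = 0.5·54/7 = 3.8571.

x* = 3.8571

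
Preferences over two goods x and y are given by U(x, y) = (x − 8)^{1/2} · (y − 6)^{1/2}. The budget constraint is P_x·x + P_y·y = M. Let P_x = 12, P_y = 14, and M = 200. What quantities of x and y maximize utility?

After buying the subsistence bundle (8, 6), a share 0.5 of the remaining income goes to x: x* = 8 + 0.5·(M − 8P_x − 6P_y)/P_x.
Discretionary income = 200 − 8·12 − 6·14 = 20; x* = 8 + 0.5·20/12 = 8.8333; y* = 6 + 0.5·20/14 = 6.7143.

x* = 8.8333, y* = 6.7143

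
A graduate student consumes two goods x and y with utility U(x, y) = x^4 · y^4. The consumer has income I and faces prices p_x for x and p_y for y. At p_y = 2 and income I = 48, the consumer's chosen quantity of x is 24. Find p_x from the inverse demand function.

p_x = 1

Tangency: MRS = y/x = p_x/p_y.
Rearranging, p_y·y = p_x·x. Substituting into the budget gives p_x·x·(1 + 1) = I.
Demand: x*(p_x,p_y,I) = 0.5·I/p_x and y* = 0.5·I/p_y.
Set x* = 24 in the demand function and solve for p_x: p_x = 1.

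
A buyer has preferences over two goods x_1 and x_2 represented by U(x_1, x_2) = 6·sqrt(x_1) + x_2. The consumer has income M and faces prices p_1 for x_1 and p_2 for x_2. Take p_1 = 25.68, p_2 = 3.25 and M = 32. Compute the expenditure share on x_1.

Set MRS = p_1/p_2: 3·x_1^(−1/2) = p_1/p_2.
Solve: √x_1 = 3·p_2/p_1, so x_1*(p_1,p_2) = (3·p_2/p_1)², and x_2* = (M − p_1·x_1*)/p_2.
Plugging in: x_1* = (3·3.25/25.68)² = 0.1442, x_2* = 8.7071.
Expenditure on x_1: 25.68·0.1442 = 3.7018; share = 0.1157.

share on x_1 = 0.1157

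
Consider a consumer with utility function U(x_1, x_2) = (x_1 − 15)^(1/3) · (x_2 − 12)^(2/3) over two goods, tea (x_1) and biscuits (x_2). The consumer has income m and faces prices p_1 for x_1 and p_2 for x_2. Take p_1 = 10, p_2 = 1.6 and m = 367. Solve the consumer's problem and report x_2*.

Substituting into the budget: x_1* = 15 + 1/3·(m − 15·p_1 − 12·p_2)/p_1, and x_2* = 12 + 2/3·(…)/p_2.
Discretionary income = 367 − 15·10 − 12·1.6 = 197.8; x_2* = 12 + 2/3·197.8/1.6 = 94.4167.

x_2* = 94.4167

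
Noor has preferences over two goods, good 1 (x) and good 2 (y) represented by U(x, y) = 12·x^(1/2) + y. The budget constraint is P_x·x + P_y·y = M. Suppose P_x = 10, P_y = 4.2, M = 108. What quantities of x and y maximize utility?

x* = 6.3504, y* = 10.5943

Set MRS = P_x/P_y: 6·x^(−1/2) = P_x/P_y.
Thus x* = (6·P_y/P_x)² — independent of M — with the rest of income spent on y.
Plugging in: x* = (6·4.2/10)² = 6.3504, y* = 10.5943.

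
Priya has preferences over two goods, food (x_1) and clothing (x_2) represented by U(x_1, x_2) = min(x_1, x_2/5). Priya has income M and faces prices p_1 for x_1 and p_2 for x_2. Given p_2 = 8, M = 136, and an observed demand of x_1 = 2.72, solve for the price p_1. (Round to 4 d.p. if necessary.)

p_1 = 10

With perfect complements, no substitution: consume in ratio x_1:x_2 = 1:5.
Budget: p_1·x_1 + p_2·5·x_1 = M, so (p_1 + 5·p_2)·x_1 = M.
Demand: x_1*(p_1,p_2,M) = M/(p_1 + 5·p_2), x_2* = 5·M/(p_1 + 5·p_2).
Set x_1* = 2.72 in the demand function and solve for p_1: p_1 = 10.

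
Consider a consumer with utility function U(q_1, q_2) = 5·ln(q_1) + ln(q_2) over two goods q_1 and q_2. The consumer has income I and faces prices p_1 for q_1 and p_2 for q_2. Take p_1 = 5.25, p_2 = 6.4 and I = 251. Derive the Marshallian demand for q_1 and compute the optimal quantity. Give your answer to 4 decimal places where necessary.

At p_1=5.25, p_2=6.4, I=251: q_1* = 5/6·251/5.25 = 39.8413.

q_1* = 39.8413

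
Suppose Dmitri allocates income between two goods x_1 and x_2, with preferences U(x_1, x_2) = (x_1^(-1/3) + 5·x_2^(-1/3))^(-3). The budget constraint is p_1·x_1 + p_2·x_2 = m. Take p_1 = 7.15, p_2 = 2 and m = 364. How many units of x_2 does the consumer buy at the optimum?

x_2* = 128.9649

MRS = MU_x_1/MU_x_2 = (1/5)·(x_2/x_1)^(4/3). Set equal to p_1/p_2.
Solve for the ratio: x_2/x_1 = [5·p_1/p_2]^(0.75).
With the ratio pinned down, the budget gives x_1* = m/(p_1 + p_2·(x_2/x_1)) and x_2* = (x_2/x_1)·x_1*.
Numerically x_2/x_1 = 8.693297, so x_1* = 364/(7.15 + 2·8.693297) = 14.835 and x_2* = 8.693297·14.835 = 128.9649.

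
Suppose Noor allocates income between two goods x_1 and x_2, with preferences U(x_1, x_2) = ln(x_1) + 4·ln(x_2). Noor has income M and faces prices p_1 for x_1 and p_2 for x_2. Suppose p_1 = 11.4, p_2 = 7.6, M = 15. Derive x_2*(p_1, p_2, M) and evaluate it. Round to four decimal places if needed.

x_2* = 1.5789

Tangency: MRS = (1/4)·x_2/x_1 = p_1/p_2.
So p_2·x_2 = 4·p_1·x_1; combined with the budget, a share 0.2 of income goes to x_1.
Demand: x_1*(p_1,p_2,M) = 0.2·M/p_1 and x_2* = 0.8·M/p_2.
At p_1=11.4, p_2=7.6, M=15: x_2* = 0.8·15/7.6 = 1.5789.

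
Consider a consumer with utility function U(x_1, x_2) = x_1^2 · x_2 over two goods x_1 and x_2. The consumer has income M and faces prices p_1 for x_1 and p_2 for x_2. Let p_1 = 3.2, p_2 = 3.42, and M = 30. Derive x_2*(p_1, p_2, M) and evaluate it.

x_2* = 2.924

The MRS is 2·x_2/x_1. Set MRS = p_1/p_2.
Rearranging, p_2·x_2 = (1/2)·p_1·x_1. Substituting into the budget gives p_1·x_1·(1 + (1/2)) = M.
Demand: x_1*(p_1,p_2,M) = 2/3·M/p_1 and x_2* = 1/3·M/p_2.
At p_1=3.2, p_2=3.42, M=30: x_2* = 1/3·30/3.42 = 2.924.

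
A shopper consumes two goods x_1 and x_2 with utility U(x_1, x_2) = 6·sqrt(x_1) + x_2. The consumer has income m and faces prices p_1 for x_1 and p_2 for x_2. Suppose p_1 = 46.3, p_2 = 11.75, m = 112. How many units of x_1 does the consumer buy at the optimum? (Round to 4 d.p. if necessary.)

x_1* = 0.5796

MU_x_1 = 3/√x_1, MU_x_2 = 1. Tangency: 3/√x_1 = p_1/p_2.
Solve: √x_1 = 3·p_2/p_1, so x_1*(p_1,p_2) = (3·p_2/p_1)², and x_2* = (m − p_1·x_1*)/p_2.
Plugging in: x_1* = (3·11.75/46.3)² = 0.5796.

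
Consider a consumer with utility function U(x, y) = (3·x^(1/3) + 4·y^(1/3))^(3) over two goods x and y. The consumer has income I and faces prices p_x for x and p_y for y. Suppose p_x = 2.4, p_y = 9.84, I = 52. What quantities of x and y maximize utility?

MU_x ∝ 3·x^(-2/3), MU_y ∝ 4·y^(-2/3), so MRS = (3/4)·(y/x)^(2/3) = p_x/p_y.
Solve for the ratio: y/x = [(4/3)·p_x/p_y]^(1.5).
With the ratio pinned down, the budget gives x* = I/(p_x + p_y·(y/x)) and y* = (y/x)·x*.
Numerically y/x = 0.185452, so x* = 52/(2.4 + 9.84·0.185452) = 12.3081 and y* = 0.185452·12.3081 = 2.2826.

x* = 12.3081, y* = 2.2826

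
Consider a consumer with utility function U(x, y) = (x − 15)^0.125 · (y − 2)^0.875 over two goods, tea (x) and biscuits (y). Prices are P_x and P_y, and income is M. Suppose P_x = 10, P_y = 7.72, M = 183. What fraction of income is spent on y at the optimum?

Let x' = x−15, y' = y−2. MRS = (1/7)·y'/x' = P_x/P_y.
After buying the subsistence bundle (15, 2), a share 0.125 of the remaining income goes to x: x* = 15 + 0.125·(M − 15P_x − 2P_y)/P_x.
Discretionary income = 183 − 15·10 − 2·7.72 = 17.56; x* = 15 + 0.125·17.56/10 = 15.2195; y* = 2 + 0.875·17.56/7.72 = 3.9903.
Expenditure on y: 7.72·3.9903 = 30.805; share = 0.1683.

share on y = 0.1683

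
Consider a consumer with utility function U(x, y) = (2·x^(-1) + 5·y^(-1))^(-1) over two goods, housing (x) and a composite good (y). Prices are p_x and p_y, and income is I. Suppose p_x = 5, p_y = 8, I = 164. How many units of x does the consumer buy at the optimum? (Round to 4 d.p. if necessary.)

MRS = MU_x/MU_y = (2/5)·(y/x)^(2). Set equal to p_x/p_y.
Hence y/x = ((5/2)·p_x/p_y)^(1/(2)), i.e. raised to the 0.5 power.
Substitute y = (y/x)·x into the budget: x* = I/(p_x + p_y·(y/x)).
Numerically y/x = 1.25, so x* = 164/(5 + 8·1.25) = 10.9333.

x* = 10.9333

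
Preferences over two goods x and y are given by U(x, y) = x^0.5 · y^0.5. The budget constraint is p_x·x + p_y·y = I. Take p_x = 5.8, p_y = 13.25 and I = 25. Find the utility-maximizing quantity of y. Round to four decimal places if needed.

Tangency: MRS = y/x = p_x/p_y.
Rearranging, p_y·y = p_x·x. Substituting into the budget gives p_x·x·(1 + 1) = I.
Demand: x*(p_x,p_y,I) = 0.5·I/p_x and y* = 0.5·I/p_y.
At p_x=5.8, p_y=13.25, I=25: y* = 0.5·25/13.25 = 0.9434.

y* = 0.9434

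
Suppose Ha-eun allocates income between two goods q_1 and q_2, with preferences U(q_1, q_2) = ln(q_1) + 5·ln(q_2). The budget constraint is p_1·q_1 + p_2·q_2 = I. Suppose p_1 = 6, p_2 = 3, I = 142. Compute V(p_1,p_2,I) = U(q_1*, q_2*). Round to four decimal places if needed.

V = 19.7468

MU_q_1/MU_q_2 = (q_2)/(5·q_1); tangency sets this equal to p_1/p_2.
Rearranging, p_2·q_2 = 5·p_1·q_1. Substituting into the budget gives p_1·q_1·(1 + 5) = I.
Demand: q_1*(p_1,p_2,I) = 1/6·I/p_1 and q_2* = 5/6·I/p_2.
At p_1=6, p_2=3, I=142: q_1* = 1/6·142/6 = 3.9444, q_2* = 39.4444.
Utility at the optimum: U(3.9444, 39.4444) = 19.7468.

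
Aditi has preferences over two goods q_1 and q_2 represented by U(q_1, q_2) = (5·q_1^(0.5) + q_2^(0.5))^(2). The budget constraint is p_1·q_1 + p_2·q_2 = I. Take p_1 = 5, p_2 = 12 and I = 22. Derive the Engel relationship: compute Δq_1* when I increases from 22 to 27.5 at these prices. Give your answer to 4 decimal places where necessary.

MRS = MU_q_1/MU_q_2 = 5·(q_2/q_1)^(0.5). Set equal to p_1/p_2.
Hence q_2/q_1 = ((1/5)·p_1/p_2)^(1/(0.5)), i.e. raised to the 2 power.
Substitute q_2 = (q_2/q_1)·q_1 into the budget: q_1* = I/(p_1 + p_2·(q_2/q_1)).
Numerically q_2/q_1 = 0.006944, so q_1* = 22/(5 + 12·0.006944) = 4.3279.
At I' = 27.5: q_1* = 5.4098. Change: 5.4098 − 4.3279 = 1.082.

Δq_1* = 1.082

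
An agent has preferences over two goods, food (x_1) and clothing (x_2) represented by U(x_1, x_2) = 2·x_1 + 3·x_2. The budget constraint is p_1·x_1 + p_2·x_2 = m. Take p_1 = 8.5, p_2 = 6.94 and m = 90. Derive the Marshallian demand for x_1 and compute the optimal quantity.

Perfect substitutes: compare marginal utility per dollar. 2/p_1 vs 3/p_2 → 0.2353 vs 0.4323.
x_2 gives more utility per dollar, so spend all income on x_2: x_2* = m/p_2, x_1* = 0.
Numerically: x_1* = 0, x_2* = 12.9683.

x_1* = 0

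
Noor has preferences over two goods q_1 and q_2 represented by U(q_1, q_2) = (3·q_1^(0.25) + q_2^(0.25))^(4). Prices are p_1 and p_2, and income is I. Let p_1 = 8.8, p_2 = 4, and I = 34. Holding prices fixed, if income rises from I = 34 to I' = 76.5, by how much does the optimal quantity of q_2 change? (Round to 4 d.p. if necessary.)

Δq_2* = 2.4557

MU_q_1 ∝ 3·q_1^(-0.75), MU_q_2 ∝ q_2^(-0.75), so MRS = 3·(q_2/q_1)^(0.75) = p_1/p_2.
Solve for the ratio: q_2/q_1 = [(1/3)·p_1/p_2]^(4/3).
Substitute q_2 = (q_2/q_1)·q_1 into the budget: q_1* = I/(p_1 + p_2·(q_2/q_1)).
Numerically q_2/q_1 = 0.661305, so q_1* = 34/(8.8 + 4·0.661305) = 2.9707 and q_2* = 0.661305·2.9707 = 1.9645.
At I' = 76.5: q_2* = 4.4202. Change: 4.4202 − 1.9645 = 2.4557.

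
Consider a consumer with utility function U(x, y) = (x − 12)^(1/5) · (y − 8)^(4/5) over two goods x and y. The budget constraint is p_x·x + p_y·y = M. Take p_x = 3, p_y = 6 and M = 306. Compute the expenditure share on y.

Let x' = x−12, y' = y−8. MRS = (1/4)·y'/x' = p_x/p_y.
After buying the subsistence bundle (12, 8), a share 0.2 of the remaining income goes to x: x* = 12 + 0.2·(M − 12p_x − 8p_y)/p_x.
Discretionary income = 306 − 12·3 − 8·6 = 222; x* = 12 + 0.2·222/3 = 26.8; y* = 8 + 0.8·222/6 = 37.6.
Expenditure on y: 6·37.6 = 225.6; share = 0.7373.

share on y = 0.7373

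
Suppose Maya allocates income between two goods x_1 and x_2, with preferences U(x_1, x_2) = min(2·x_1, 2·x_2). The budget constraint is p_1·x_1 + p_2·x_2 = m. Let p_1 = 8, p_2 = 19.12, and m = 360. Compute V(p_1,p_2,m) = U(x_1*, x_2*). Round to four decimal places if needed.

V = 26.5487

With perfect complements, no substitution: consume in ratio x_1:x_2 = 2:2.
Budget: p_1·x_1 + p_2·x_1 = m, so (2·p_1 + 2·p_2)·x_1 = 2·m.
Demand: x_1*(p_1,p_2,m) = 2·m/(2·p_1 + 2·p_2), x_2* = 2·m/(2·p_1 + 2·p_2).
Here 2·8 + 2·19.12 = 54.24, giving x_1* = 13.2743 and x_2* = 13.2743.
Utility at the optimum: U(13.2743, 13.2743) = 26.5487.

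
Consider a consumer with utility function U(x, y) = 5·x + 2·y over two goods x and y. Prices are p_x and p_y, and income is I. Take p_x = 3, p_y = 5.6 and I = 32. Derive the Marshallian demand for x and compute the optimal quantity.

x* = 10.6667

Linear utility — the consumer picks whichever good has higher MU/price: 5/3 = 1.6667 vs 2/5.6 = 0.3571.
x gives more utility per dollar, so spend all income on x: x* = I/p_x, y* = 0.
Numerically: x* = 10.6667, y* = 0.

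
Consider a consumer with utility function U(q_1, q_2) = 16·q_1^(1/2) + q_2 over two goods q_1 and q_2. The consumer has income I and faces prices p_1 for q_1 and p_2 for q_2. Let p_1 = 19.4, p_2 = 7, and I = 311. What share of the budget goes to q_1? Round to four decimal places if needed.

Utility is quasi-linear in q_2; the FOC for q_1 is 8/√q_1 = p_1/p_2.
Thus q_1* = (8·p_2/p_1)² — independent of I — with the rest of income spent on q_2.
Plugging in: q_1* = (8·7/19.4)² = 8.3324, q_2* = 21.3358.
Expenditure on q_1: 19.4·8.3324 = 161.6495; share = 0.5198.

share on q_1 = 0.5198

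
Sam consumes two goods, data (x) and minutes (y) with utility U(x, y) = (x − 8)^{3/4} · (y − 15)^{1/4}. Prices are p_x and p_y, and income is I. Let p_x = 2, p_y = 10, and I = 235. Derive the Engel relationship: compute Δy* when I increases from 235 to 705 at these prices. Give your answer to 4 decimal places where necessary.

This is Cobb-Douglas in (x−8, y−15): tangency gives 0.75·p_y·(y−15) = 0.25·p_x·(x−8).
Substituting into the budget: x* = 8 + 0.75·(I − 8·p_x − 15·p_y)/p_x, and y* = 15 + 0.25·(…)/p_y.
Discretionary income = 235 − 8·2 − 15·10 = 69; y* = 15 + 0.25·69/10 = 16.725.
At I' = 705: y* = 28.475. Change: 28.475 − 16.725 = 11.75.

Δy* = 11.75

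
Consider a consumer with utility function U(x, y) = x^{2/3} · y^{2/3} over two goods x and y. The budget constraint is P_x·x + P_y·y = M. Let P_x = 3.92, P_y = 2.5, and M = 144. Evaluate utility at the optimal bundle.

V = 65.4073

Tangency: MRS = y/x = P_x/P_y.
Rearranging, P_y·y = P_x·x. Substituting into the budget gives P_x·x·(1 + 1) = M.
Demand: x*(P_x,P_y,M) = 0.5·M/P_x and y* = 0.5·M/P_y.
At P_x=3.92, P_y=2.5, M=144: x* = 0.5·144/3.92 = 18.3673, y* = 28.8.
Utility at the optimum: U(18.3673, 28.8) = 65.4073.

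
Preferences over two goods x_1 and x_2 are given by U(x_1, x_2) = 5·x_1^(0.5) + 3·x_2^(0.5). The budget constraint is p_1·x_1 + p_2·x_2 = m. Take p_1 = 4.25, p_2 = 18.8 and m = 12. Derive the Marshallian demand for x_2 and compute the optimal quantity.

Substitute x_2 = (x_2/x_1)·x_1 into the budget: x_1* = m/(p_1 + p_2·(x_2/x_1)).
Numerically x_2/x_1 = 0.018398, so x_1* = 12/(4.25 + 18.8·0.018398) = 2.611 and x_2* = 0.018398·2.611 = 0.048.

x_2* = 0.048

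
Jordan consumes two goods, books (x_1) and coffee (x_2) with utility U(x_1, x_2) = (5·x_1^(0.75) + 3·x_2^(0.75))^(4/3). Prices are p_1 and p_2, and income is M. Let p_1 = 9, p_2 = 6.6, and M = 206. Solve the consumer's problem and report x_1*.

With the ratio pinned down, the budget gives x_1* = M/(p_1 + p_2·(x_2/x_1)) and x_2* = (x_2/x_1)·x_1*.
Numerically x_2/x_1 = 0.448125, so x_1* = 206/(9 + 6.6·0.448125) = 17.2275.

x_1* = 17.2275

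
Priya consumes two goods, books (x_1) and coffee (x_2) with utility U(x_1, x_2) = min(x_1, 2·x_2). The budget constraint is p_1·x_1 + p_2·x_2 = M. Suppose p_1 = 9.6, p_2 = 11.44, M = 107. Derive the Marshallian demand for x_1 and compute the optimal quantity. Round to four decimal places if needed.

With perfect complements, no substitution: consume in ratio x_1:x_2 = 2:1.
Budget: p_1·x_1 + p_2·(1/2)·x_1 = M, so (2·p_1 + p_2)·x_1 = 2·M.
Demand: x_1*(p_1,p_2,M) = 2·M/(2·p_1 + p_2), x_2* = M/(2·p_1 + p_2).
Here 2·9.6 + 11.44 = 30.64, giving x_1* = 6.9843.

x_1* = 6.9843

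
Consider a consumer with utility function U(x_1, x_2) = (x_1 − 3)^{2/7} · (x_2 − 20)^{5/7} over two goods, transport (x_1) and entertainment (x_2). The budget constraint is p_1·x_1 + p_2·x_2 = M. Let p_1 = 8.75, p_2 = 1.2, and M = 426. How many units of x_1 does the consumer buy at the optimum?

After buying the subsistence bundle (3, 20), a share 2/7 of the remaining income goes to x_1: x_1* = 3 + 2/7·(M − 3p_1 − 20p_2)/p_1.
Discretionary income = 426 − 3·8.75 − 20·1.2 = 375.75; x_1* = 3 + 2/7·375.75/8.75 = 15.2694.

x_1* = 15.2694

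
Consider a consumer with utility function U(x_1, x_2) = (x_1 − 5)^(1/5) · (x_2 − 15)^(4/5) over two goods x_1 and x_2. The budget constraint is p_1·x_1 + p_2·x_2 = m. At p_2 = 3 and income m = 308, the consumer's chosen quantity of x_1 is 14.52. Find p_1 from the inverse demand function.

p_1 = 5

This is Cobb-Douglas in (x_1−5, x_2−15): tangency gives 0.2·p_2·(x_2−15) = 0.8·p_1·(x_1−5).
After buying the subsistence bundle (5, 15), a share 0.2 of the remaining income goes to x_1: x_1* = 5 + 0.2·(m − 5p_1 − 15p_2)/p_1.
Set x_1* = 14.52 in the demand function and solve for p_1: p_1 = 5.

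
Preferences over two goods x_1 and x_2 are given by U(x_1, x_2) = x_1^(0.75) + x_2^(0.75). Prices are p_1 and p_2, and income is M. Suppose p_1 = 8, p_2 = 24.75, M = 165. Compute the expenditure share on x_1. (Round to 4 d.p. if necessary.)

share on x_1 = 0.9673

MRS = MU_x_1/MU_x_2 = (x_2/x_1)^(0.25). Set equal to p_1/p_2.
Hence x_2/x_1 = (p_1/p_2)^(1/(0.25)), i.e. raised to the 4 power.
Substitute x_2 = (x_2/x_1)·x_1 into the budget: x_1* = M/(p_1 + p_2·(x_2/x_1)).
Numerically x_2/x_1 = 0.010916, so x_1* = 165/(8 + 24.75·0.010916) = 19.9512 and x_2* = 0.010916·19.9512 = 0.2178.
Expenditure on x_1: 8·19.9512 = 159.6098; share = 0.9673.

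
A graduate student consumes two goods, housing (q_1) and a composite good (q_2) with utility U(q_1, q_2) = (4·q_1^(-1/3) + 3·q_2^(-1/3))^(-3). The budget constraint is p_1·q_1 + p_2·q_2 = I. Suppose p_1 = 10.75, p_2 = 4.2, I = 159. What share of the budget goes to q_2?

share on q_2 = 0.3892

From the CES first-order condition, (4/3)·(q_2/q_1)^(4/3) = p_1/p_2.
Hence q_2/q_1 = ((3/4)·p_1/p_2)^(1/(4/3)), i.e. raised to the 0.75 power.
Substitute q_2 = (q_2/q_1)·q_1 into the budget: q_1* = I/(p_1 + p_2·(q_2/q_1)).
Numerically q_2/q_1 = 1.630855, so q_1* = 159/(10.75 + 4.2·1.630855) = 9.0343 and q_2* = 1.630855·9.0343 = 14.7336.
Expenditure on q_2: 4.2·14.7336 = 61.8813; share = 0.3892.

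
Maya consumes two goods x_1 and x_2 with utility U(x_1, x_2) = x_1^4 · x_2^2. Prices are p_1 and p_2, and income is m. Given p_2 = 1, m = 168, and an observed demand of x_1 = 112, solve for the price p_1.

p_1 = 1

Tangency: MRS = 2·x_2/x_1 = p_1/p_2.
So 4·p_2·x_2 = 2·p_1·x_1; combined with the budget, a share 2/3 of income goes to x_1.
Demand: x_1*(p_1,p_2,m) = 2/3·m/p_1 and x_2* = 1/3·m/p_2.
Set x_1* = 112 in the demand function and solve for p_1: p_1 = 1.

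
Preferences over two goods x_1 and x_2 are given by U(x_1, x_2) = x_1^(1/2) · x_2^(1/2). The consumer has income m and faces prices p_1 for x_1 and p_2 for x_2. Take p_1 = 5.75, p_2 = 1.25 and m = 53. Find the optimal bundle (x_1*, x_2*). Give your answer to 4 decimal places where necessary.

MU_x_1/MU_x_2 = (0.5·x_2)/(0.5·x_1); tangency sets this equal to p_1/p_2.
Rearranging, p_2·x_2 = p_1·x_1. Substituting into the budget gives p_1·x_1·(1 + 1) = m.
Demand: x_1*(p_1,p_2,m) = 0.5·m/p_1 and x_2* = 0.5·m/p_2.
At p_1=5.75, p_2=1.25, m=53: x_1* = 0.5·53/5.75 = 4.6087, x_2* = 21.2.

x_1* = 4.6087, x_2* = 21.2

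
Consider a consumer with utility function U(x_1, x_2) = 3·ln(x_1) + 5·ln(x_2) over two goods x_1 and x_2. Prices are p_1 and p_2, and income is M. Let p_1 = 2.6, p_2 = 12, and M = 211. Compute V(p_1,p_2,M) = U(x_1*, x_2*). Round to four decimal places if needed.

V = 22.2313

Tangency: MRS = (3/5)·x_2/x_1 = p_1/p_2.
Rearranging, p_2·x_2 = (5/3)·p_1·x_1. Substituting into the budget gives p_1·x_1·(1 + (5/3)) = M.
Demand: x_1*(p_1,p_2,M) = 0.375·M/p_1 and x_2* = 0.625·M/p_2.
At p_1=2.6, p_2=12, M=211: x_1* = 0.375·211/2.6 = 30.4327, x_2* = 10.9896.
Utility at the optimum: U(30.4327, 10.9896) = 22.2313.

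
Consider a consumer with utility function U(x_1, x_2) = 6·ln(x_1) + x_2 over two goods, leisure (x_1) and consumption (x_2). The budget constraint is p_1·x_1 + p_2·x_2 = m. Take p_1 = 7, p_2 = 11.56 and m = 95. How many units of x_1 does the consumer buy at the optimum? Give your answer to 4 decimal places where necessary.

x_1* = 9.9086

Set MRS = p_1/p_2: (6/x_1)/1 = p_1/p_2.
So x_1*(p_1,p_2) = 6·p_2/p_1, independent of income; and x_2* = (m − 6·p_2)/p_2.
At the given prices: x_1* = 6·11.56/7 = 9.9086.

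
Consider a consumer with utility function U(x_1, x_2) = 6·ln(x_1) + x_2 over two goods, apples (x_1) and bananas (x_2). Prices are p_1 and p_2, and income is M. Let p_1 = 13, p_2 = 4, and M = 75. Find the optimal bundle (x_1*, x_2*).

Set MRS = p_1/p_2: (6/x_1)/1 = p_1/p_2.
So x_1*(p_1,p_2) = 6·p_2/p_1, independent of income; and x_2* = (M − 6·p_2)/p_2.
At the given prices: x_1* = 6·4/13 = 1.8462, and x_2* = 12.75.

x_1* = 1.8462, x_2* = 12.75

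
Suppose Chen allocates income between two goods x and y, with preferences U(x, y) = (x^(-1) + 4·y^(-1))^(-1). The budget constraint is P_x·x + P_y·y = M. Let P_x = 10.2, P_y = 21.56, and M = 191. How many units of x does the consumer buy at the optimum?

From the CES first-order condition, (1/4)·(y/x)^(2) = P_x/P_y.
Hence y/x = (4·P_x/P_y)^(1/(2)), i.e. raised to the 0.5 power.
With the ratio pinned down, the budget gives x* = M/(P_x + P_y·(y/x)) and y* = (y/x)·x*.
Numerically y/x = 1.375643, so x* = 191/(10.2 + 21.56·1.375643) = 4.7919.

x* = 4.7919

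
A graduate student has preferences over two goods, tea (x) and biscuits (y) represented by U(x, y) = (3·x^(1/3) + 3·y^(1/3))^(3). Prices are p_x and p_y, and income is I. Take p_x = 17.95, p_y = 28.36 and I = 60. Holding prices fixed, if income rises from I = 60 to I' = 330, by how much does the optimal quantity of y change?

Δy* = 4.2183

MRS = MU_x/MU_y = (y/x)^(2/3). Set equal to p_x/p_y.
Solve for the ratio: y/x = [p_x/p_y]^(1.5).
Substitute y = (y/x)·x into the budget: x* = I/(p_x + p_y·(y/x)).
Numerically y/x = 0.503544, so x* = 60/(17.95 + 28.36·0.503544) = 1.8616 and y* = 0.503544·1.8616 = 0.9374.
At I' = 330: y* = 5.1557. Change: 5.1557 − 0.9374 = 4.2183.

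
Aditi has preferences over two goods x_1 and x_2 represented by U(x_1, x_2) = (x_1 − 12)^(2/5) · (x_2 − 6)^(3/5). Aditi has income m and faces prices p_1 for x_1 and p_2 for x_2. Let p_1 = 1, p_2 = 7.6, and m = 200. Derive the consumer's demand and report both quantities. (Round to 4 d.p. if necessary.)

Let x_1' = x_1−12, x_2' = x_2−6. MRS = (2/3)·x_2'/x_1' = p_1/p_2.
After buying the subsistence bundle (12, 6), a share 0.4 of the remaining income goes to x_1: x_1* = 12 + 0.4·(m − 12p_1 − 6p_2)/p_1.
Discretionary income = 200 − 12·1 − 6·7.6 = 142.4; x_1* = 12 + 0.4·142.4/1 = 68.96; x_2* = 6 + 0.6·142.4/7.6 = 17.2421.

x_1* = 68.96, x_2* = 17.2421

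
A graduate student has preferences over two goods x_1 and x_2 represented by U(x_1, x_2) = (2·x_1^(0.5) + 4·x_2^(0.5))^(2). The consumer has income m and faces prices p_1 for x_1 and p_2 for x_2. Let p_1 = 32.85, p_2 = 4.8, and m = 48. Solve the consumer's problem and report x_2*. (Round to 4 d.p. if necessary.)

x_2* = 9.6476

Substitute x_2 = (x_2/x_1)·x_1 into the budget: x_1* = m/(p_1 + p_2·(x_2/x_1)).
Numerically x_2/x_1 = 187.347656, so x_1* = 48/(32.85 + 4.8·187.347656) = 0.0515 and x_2* = 187.347656·0.0515 = 9.6476.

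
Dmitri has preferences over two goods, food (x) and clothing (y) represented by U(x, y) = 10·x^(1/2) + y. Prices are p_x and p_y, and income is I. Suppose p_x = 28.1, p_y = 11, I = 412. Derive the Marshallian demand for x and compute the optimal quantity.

Set MRS = p_x/p_y: 5·x^(−1/2) = p_x/p_y.
Solve: √x = 5·p_y/p_x, so x*(p_x,p_y) = (5·p_y/p_x)², and y* = (I − p_x·x*)/p_y.
Plugging in: x* = (5·11/28.1)² = 3.831.

x* = 3.831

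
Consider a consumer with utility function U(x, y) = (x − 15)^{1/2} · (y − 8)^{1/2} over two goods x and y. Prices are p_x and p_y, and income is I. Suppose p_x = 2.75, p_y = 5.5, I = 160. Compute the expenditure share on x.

share on x = 0.4914

Substituting into the budget: x* = 15 + 0.5·(I − 15·p_x − 8·p_y)/p_x, and y* = 8 + 0.5·(…)/p_y.
Discretionary income = 160 − 15·2.75 − 8·5.5 = 74.75; x* = 15 + 0.5·74.75/2.75 = 28.5909; y* = 8 + 0.5·74.75/5.5 = 14.7955.
Expenditure on x: 2.75·28.5909 = 78.625; share = 0.4914.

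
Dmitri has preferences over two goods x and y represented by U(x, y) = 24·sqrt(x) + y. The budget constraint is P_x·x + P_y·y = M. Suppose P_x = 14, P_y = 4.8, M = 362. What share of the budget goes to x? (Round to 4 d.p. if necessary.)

share on x = 0.6546

MU_x = 12/√x, MU_y = 1. Tangency: 12/√x = P_x/P_y.
Solve: √x = 12·P_y/P_x, so x*(P_x,P_y) = (12·P_y/P_x)², and y* = (M − P_x·x*)/P_y.
Plugging in: x* = (12·4.8/14)² = 16.9273, y* = 26.0452.
Expenditure on x: 14·16.9273 = 236.9829; share = 0.6546.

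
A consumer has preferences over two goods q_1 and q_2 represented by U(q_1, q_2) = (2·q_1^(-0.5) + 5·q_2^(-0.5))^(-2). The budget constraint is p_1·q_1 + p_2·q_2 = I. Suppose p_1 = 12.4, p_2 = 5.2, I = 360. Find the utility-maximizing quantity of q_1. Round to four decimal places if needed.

MU_q_1 ∝ 2·q_1^(-1.5), MU_q_2 ∝ 5·q_2^(-1.5), so MRS = (2/5)·(q_2/q_1)^(1.5) = p_1/p_2.
Solve for the ratio: q_2/q_1 = [(5/2)·p_1/p_2]^(2/3).
Substitute q_2 = (q_2/q_1)·q_1 into the budget: q_1* = I/(p_1 + p_2·(q_2/q_1)).
Numerically q_2/q_1 = 3.287801, so q_1* = 360/(12.4 + 5.2·3.287801) = 12.2048.

q_1* = 12.2048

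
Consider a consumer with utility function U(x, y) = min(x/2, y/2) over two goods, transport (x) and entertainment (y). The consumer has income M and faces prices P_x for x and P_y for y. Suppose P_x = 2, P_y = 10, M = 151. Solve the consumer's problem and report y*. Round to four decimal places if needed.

With perfect complements, no substitution: consume in ratio x:y = 2:2.
Budget: P_x·x + P_y·x = M, so (2·P_x + 2·P_y)·x = 2·M.
Demand: x*(P_x,P_y,M) = 2·M/(2·P_x + 2·P_y), y* = 2·M/(2·P_x + 2·P_y).
Here 2·2 + 2·10 = 24, giving y* = 12.5833.

y* = 12.5833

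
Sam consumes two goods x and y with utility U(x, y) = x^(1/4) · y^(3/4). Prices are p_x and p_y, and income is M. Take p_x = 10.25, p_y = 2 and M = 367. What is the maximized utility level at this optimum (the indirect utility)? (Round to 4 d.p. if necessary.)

The MRS is (1/3)·y/x. Set MRS = p_x/p_y.
So 0.25·p_y·y = 0.75·p_x·x; combined with the budget, a share 0.25 of income goes to x.
Demand: x*(p_x,p_y,M) = 0.25·M/p_x and y* = 0.75·M/p_y.
At p_x=10.25, p_y=2, M=367: x* = 0.25·367/10.25 = 8.9512, y* = 137.625.
Utility at the optimum: U(8.9512, 137.625) = 69.5014.

V = 69.5014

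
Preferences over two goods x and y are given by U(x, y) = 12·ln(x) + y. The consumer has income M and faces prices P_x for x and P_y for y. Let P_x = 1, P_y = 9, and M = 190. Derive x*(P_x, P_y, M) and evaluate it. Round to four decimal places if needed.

At the given prices: x* = 12·9/1 = 108.

x* = 108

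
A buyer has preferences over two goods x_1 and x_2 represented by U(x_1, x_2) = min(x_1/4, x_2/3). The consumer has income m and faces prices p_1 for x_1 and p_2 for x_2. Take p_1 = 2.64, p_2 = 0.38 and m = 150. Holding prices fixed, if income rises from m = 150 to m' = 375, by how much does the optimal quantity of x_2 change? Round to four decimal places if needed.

Δx_2* = 57.6923

With perfect complements, no substitution: consume in ratio x_1:x_2 = 4:3.
Budget: p_1·x_1 + p_2·(3/4)·x_1 = m, so (4·p_1 + 3·p_2)·x_1 = 4·m.
Demand: x_1*(p_1,p_2,m) = 4·m/(4·p_1 + 3·p_2), x_2* = 3·m/(4·p_1 + 3·p_2).
Here 4·2.64 + 3·0.38 = 11.7, giving x_2* = 38.4615.
At m' = 375: x_2* = 96.1538. Change: 96.1538 − 38.4615 = 57.6923.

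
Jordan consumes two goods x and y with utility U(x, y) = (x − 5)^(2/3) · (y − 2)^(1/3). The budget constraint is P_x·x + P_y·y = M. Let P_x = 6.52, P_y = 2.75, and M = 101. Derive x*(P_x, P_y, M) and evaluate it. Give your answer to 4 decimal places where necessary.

x* = 11.4315

MRS = 2·(y−2)/(x−5). Tangency with P_x/P_y gives y−2 = (1/2)·(P_x/P_y)·(x−5).
After buying the subsistence bundle (5, 2), a share 2/3 of the remaining income goes to x: x* = 5 + 2/3·(M − 5P_x − 2P_y)/P_x.
Discretionary income = 101 − 5·6.52 − 2·2.75 = 62.9; x* = 5 + 2/3·62.9/6.52 = 11.4315.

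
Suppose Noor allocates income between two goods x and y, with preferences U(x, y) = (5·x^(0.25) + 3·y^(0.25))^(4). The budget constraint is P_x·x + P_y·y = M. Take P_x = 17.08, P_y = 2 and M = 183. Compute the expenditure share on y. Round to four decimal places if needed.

MRS = MU_x/MU_y = (5/3)·(y/x)^(0.75). Set equal to P_x/P_y.
Hence y/x = ((3/5)·P_x/P_y)^(1/(0.75)), i.e. raised to the 4/3 power.
Substitute y = (y/x)·x into the budget: x* = M/(P_x + P_y·(y/x)).
Numerically y/x = 8.833758, so x* = 183/(17.08 + 2·8.833758) = 5.2666 and y* = 8.833758·5.2666 = 46.5235.
Expenditure on y: 2·46.5235 = 93.0471; share = 0.5085.

share on y = 0.5085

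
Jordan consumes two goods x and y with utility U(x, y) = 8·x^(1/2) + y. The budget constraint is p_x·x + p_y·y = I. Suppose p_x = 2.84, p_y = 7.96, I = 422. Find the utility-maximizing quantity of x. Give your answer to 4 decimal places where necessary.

x* = 125.6925

Thus x* = (4·p_y/p_x)² — independent of I — with the rest of income spent on y.
Plugging in: x* = (4·7.96/2.84)² = 125.6925.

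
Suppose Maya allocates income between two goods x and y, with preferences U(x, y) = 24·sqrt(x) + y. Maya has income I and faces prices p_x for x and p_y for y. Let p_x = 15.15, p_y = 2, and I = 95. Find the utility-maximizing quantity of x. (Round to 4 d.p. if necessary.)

x* = 2.5096

MU_x = 12/√x, MU_y = 1. Tangency: 12/√x = p_x/p_y.
Solve: √x = 12·p_y/p_x, so x*(p_x,p_y) = (12·p_y/p_x)², and y* = (I − p_x·x*)/p_y.
Plugging in: x* = (12·2/15.15)² = 2.5096.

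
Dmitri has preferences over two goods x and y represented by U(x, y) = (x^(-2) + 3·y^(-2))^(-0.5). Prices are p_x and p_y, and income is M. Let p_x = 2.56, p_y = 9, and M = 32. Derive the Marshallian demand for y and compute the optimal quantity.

From the CES first-order condition, (1/3)·(y/x)^(3) = p_x/p_y.
Hence y/x = (3·p_x/p_y)^(1/(3)), i.e. raised to the 1/3 power.
Substitute y = (y/x)·x into the budget: x* = M/(p_x + p_y·(y/x)).
Numerically y/x = 0.948505, so x* = 32/(2.56 + 9·0.948505) = 2.8838 and y* = 0.948505·2.8838 = 2.7353.

y* = 2.7353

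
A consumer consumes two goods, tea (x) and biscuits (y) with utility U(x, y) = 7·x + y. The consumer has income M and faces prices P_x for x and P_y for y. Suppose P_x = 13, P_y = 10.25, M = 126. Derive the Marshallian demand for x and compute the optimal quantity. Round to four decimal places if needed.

x* = 9.6923

x gives more utility per dollar, so spend all income on x: x* = M/P_x, y* = 0.
Numerically: x* = 9.6923, y* = 0.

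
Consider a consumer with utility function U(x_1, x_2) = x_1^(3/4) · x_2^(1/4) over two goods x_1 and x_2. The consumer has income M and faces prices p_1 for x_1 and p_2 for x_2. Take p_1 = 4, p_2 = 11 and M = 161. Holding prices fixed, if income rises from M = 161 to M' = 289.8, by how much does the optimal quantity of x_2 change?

Δx_2* = 2.9273

The MRS is 3·x_2/x_1. Set MRS = p_1/p_2.
So 0.75·p_2·x_2 = 0.25·p_1·x_1; combined with the budget, a share 0.75 of income goes to x_1.
Demand: x_1*(p_1,p_2,M) = 0.75·M/p_1 and x_2* = 0.25·M/p_2.
At p_1=4, p_2=11, M=161: x_2* = 0.25·161/11 = 3.6591.
At M' = 289.8: x_2* = 6.5864. Change: 6.5864 − 3.6591 = 2.9273.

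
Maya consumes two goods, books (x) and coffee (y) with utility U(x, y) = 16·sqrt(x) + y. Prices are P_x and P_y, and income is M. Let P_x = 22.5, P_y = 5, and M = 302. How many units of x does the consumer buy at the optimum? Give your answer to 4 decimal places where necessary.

x* = 3.1605

Utility is quasi-linear in y; the FOC for x is 8/√x = P_x/P_y.
Solve: √x = 8·P_y/P_x, so x*(P_x,P_y) = (8·P_y/P_x)², and y* = (M − P_x·x*)/P_y.
Plugging in: x* = (8·5/22.5)² = 3.1605.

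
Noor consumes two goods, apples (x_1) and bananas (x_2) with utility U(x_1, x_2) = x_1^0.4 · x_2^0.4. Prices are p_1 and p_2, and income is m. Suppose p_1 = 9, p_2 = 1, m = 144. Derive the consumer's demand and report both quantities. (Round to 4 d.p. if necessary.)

x_1* = 8, x_2* = 72

The MRS is x_2/x_1. Set MRS = p_1/p_2.
Rearranging, p_2·x_2 = p_1·x_1. Substituting into the budget gives p_1·x_1·(1 + 1) = m.
Demand: x_1*(p_1,p_2,m) = 0.5·m/p_1 and x_2* = 0.5·m/p_2.
At p_1=9, p_2=1, m=144: x_1* = 0.5·144/9 = 8, x_2* = 72.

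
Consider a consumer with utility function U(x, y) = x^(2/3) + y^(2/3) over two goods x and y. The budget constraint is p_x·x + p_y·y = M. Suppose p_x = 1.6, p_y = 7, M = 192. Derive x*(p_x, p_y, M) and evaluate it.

Numerically y/x = 0.011942, so x* = 192/(1.6 + 7·0.011942) = 114.0419.

x* = 114.0419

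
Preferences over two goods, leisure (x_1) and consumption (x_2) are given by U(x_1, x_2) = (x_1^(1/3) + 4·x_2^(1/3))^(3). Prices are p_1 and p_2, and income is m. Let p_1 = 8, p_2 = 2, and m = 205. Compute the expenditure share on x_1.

share on x_1 = 0.0588

MU_x_1 ∝ x_1^(-2/3), MU_x_2 ∝ 4·x_2^(-2/3), so MRS = (1/4)·(x_2/x_1)^(2/3) = p_1/p_2.
Hence x_2/x_1 = (4·p_1/p_2)^(1/(2/3)), i.e. raised to the 1.5 power.
With the ratio pinned down, the budget gives x_1* = m/(p_1 + p_2·(x_2/x_1)) and x_2* = (x_2/x_1)·x_1*.
Numerically x_2/x_1 = 64, so x_1* = 205/(8 + 2·64) = 1.5074 and x_2* = 64·1.5074 = 96.4706.
Expenditure on x_1: 8·1.5074 = 12.0588; share = 0.0588.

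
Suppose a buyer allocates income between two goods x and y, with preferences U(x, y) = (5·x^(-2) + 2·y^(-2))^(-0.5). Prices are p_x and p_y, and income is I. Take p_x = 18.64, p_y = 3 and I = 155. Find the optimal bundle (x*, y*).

x* = 6.8271, y* = 9.2476

From the CES first-order condition, (5/2)·(y/x)^(3) = p_x/p_y.
Hence y/x = ((2/5)·p_x/p_y)^(1/(3)), i.e. raised to the 1/3 power.
With the ratio pinned down, the budget gives x* = I/(p_x + p_y·(y/x)) and y* = (y/x)·x*.
Numerically y/x = 1.35455, so x* = 155/(18.64 + 3·1.35455) = 6.8271 and y* = 1.35455·6.8271 = 9.2476.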